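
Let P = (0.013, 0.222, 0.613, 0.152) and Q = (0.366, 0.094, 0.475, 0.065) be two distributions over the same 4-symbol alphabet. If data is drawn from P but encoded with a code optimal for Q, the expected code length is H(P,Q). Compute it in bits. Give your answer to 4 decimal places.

H(P,Q) = −Σ p·log₂ q.
  −0.013·log₂(0.366) = 0.01885
  −0.222·log₂(0.094) = 0.75729
  −0.613·log₂(0.475) = 0.65836
  −0.152·log₂(0.065) = 0.59940
H(P,Q) = 2.0339 bits.

2.0339 bits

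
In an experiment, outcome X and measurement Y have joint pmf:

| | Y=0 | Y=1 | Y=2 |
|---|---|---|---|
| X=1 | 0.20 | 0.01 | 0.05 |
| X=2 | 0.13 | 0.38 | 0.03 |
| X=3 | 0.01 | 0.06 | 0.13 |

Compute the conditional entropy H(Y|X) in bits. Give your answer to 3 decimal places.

1.055 bits

Marginals: p(X) = (0.2600, 0.5400, 0.2000), p(Y) = (0.3400, 0.4500, 0.2100).
H(Y|X) = Σ p(X) · H(Y|X=·).
  X=1: p=0.2600, H(Y|X=1) = 0.9294
  X=2: p=0.5400, H(Y|X=2) = 1.0830
  X=3: p=0.2000, H(Y|X=3) = 1.1412
Weighted sum = 1.055 bits.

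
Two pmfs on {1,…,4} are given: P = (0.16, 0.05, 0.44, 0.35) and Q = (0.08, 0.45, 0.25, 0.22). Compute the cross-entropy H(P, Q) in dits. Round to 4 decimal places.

0.6879 dits

H(P,Q) = −Σ p·log₁₀ q.
  −0.16·log₁₀(0.08) = 0.17551
  −0.05·log₁₀(0.45) = 0.01734
  −0.44·log₁₀(0.25) = 0.26491
  −0.35·log₁₀(0.22) = 0.23015
H(P,Q) = 0.6879 dits.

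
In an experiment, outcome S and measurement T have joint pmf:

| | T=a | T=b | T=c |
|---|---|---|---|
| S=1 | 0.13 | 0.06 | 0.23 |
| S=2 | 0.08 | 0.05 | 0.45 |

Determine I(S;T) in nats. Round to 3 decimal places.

0.030 nats

Marginals: p(S) = (0.4200, 0.5800), p(T) = (0.2100, 0.1100, 0.6800).
I(S;T) = Σ p(x,y)·ln[p(x,y)/(p(x)p(y))].
  (1,a): 0.13·ln(1.4739) = 0.0504
  (1,b): 0.06·ln(1.2987) = 0.0157
  (1,c): 0.23·ln(0.8053) = -0.0498
  (2,a): 0.08·ln(0.6568) = -0.0336
  (2,b): 0.05·ln(0.7837) = -0.0122
  (2,c): 0.45·ln(1.1410) = 0.0593
Sum = 0.030 nats.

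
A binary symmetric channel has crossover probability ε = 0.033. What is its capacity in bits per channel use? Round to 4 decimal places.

Binary symmetric channel: C = 1 − h₂(ε) where h₂ is the binary entropy function.
h₂(0.033) = −0.033·log₂0.033 − 0.967·log₂0.967 = 0.2092.
C = 1 − 0.2092 = 0.7908 bits per channel use.

0.7908 bits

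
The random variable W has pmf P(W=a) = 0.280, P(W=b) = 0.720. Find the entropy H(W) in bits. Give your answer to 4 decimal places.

H(W) = −Σ p·log₂ p.
  −(0.280)·log₂(0.280) = 0.51422
  −(0.720)·log₂(0.720) = 0.34123
Sum: 0.51422 + 0.34123 = 0.8555 bits.

0.8555 bits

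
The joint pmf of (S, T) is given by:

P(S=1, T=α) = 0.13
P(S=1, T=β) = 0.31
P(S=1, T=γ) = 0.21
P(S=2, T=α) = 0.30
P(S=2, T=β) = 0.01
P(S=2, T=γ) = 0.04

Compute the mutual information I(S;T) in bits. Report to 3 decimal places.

0.331 bits

Marginals: p(S) = (0.6500, 0.3500), p(T) = (0.4300, 0.3200, 0.2500).
I(S;T) = H(S) + H(T) − H(S,T).
H(S) = 0.9341, H(T) = 1.5496, H(S,T) = 2.1525.
I(S;T) = 0.9341 + 1.5496 − 2.1525 = 0.331 bits.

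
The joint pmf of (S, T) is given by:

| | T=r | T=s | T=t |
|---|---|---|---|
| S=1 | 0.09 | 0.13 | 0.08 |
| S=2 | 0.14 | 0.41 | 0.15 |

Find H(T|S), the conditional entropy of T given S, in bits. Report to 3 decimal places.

1.441 bits

Chain rule: H(T|S) = H(S,T) − H(S).
Marginals: p(S) = (0.3000, 0.7000), p(T) = (0.2300, 0.5400, 0.2300).
H(S,T) = 2.3218 bits; H(S) = 0.8813 bits.
H(T|S) = 2.3218 − 0.8813 = 1.441 bits.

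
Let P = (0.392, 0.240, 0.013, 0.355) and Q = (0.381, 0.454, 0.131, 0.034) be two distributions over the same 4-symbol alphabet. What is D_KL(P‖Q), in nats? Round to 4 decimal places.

0.6609 nats

D(P‖Q) = Σ p·ln(p/q).
  0.392·ln(0.392/0.381) = 0.01116
  0.240·ln(0.240/0.454) = -0.15299
  0.013·ln(0.013/0.131) = -0.03003
  0.355·ln(0.355/0.034) = 0.83274
D(P‖Q) = 0.6609 nats.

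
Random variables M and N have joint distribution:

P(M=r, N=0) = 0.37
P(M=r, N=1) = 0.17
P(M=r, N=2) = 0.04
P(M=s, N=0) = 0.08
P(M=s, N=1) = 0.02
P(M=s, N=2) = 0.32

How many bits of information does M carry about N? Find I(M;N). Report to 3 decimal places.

0.404 bits

Marginals: p(M) = (0.5800, 0.4200), p(N) = (0.4500, 0.1900, 0.3600).
I(M;N) = H(M) + H(N) − H(M,N).
H(M) = 0.9815, H(N) = 1.5042, H(M,N) = 2.0815.
I(M;N) = 0.9815 + 1.5042 − 2.0815 = 0.404 bits.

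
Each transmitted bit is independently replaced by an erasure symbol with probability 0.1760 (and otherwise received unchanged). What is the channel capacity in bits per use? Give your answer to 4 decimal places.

0.8240 bits

Binary erasure channel: capacity C = 1 − ε.
C = 1 − 0.1760 = 0.8240 bits per channel use.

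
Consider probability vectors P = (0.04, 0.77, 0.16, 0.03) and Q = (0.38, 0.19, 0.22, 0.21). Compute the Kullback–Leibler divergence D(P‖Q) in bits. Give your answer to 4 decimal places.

D(P‖Q) = Σ p·log₂(p/q).
  0.04·log₂(0.04/0.38) = -0.12992
  0.77·log₂(0.77/0.19) = 1.55452
  0.16·log₂(0.16/0.22) = -0.07351
  0.03·log₂(0.03/0.21) = -0.08422
D(P‖Q) = 1.2669 bits.

1.2669 bits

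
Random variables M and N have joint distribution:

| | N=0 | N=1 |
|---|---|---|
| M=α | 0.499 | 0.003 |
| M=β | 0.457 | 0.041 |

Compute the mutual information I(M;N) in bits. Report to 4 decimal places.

Marginals: p(M) = (0.5020, 0.4980), p(N) = (0.9560, 0.0440).
I(M;N) = H(M) + H(N) − H(M,N).
H(M) = 1.0000, H(N) = 0.2603, H(M,N) = 1.2308.
I(M;N) = 1.0000 + 0.2603 − 1.2308 = 0.0295 bits.

0.0295 bits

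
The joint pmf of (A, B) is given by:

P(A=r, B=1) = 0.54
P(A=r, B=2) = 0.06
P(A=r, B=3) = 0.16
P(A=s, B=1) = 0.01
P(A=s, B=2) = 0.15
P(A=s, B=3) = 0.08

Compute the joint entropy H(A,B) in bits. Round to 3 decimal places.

1.915 bits

H(A,B) = −Σ p(x,y)·log₂ p(x,y) over all 6 cells.
  cell (r,1): −0.54·log₂0.54 = 0.4800
  cell (r,2): −0.06·log₂0.06 = 0.2435
  cell (r,3): −0.16·log₂0.16 = 0.4230
  cell (s,1): −0.01·log₂0.01 = 0.0664
  cell (s,2): −0.15·log₂0.15 = 0.4105
  cell (s,3): −0.08·log₂0.08 = 0.2915
Sum = 1.915 bits.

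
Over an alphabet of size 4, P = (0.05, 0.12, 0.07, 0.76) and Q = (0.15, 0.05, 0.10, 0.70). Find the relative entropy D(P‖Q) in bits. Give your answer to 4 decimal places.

0.1265 bits

D(P‖Q) = Σ p·log₂(p/q).
  0.05·log₂(0.05/0.15) = -0.07925
  0.12·log₂(0.12/0.05) = 0.15156
  0.07·log₂(0.07/0.10) = -0.03602
  0.76·log₂(0.76/0.70) = 0.09017
D(P‖Q) = 0.1265 bits.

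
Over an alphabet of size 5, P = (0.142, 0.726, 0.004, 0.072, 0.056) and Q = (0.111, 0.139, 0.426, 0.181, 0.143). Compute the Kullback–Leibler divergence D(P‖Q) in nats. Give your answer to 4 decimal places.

D(P‖Q) = Σ p·ln(p/q).
  0.142·ln(0.142/0.111) = 0.03497
  0.726·ln(0.726/0.139) = 1.20013
  0.004·ln(0.004/0.426) = -0.01867
  0.072·ln(0.072/0.181) = -0.06637
  0.056·ln(0.056/0.143) = -0.05250
D(P‖Q) = 1.0976 nats.

1.0976 nats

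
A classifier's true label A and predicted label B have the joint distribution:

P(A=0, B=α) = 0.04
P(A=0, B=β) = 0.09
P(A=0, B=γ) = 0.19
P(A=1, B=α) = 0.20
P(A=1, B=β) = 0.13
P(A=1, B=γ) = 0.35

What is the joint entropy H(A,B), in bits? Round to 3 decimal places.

H(A,B) = −Σ p(x,y)·log₂ p(x,y) over all 6 cells.
  cell (0,α): −0.04·log₂0.04 = 0.1858
  cell (0,β): −0.09·log₂0.09 = 0.3127
  cell (0,γ): −0.19·log₂0.19 = 0.4552
  cell (1,α): −0.20·log₂0.20 = 0.4644
  cell (1,β): −0.13·log₂0.13 = 0.3826
  cell (1,γ): −0.35·log₂0.35 = 0.5301
Sum = 2.331 bits.

2.331 bits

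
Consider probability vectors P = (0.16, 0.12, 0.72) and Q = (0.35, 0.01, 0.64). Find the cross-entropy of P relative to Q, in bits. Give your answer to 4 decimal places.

1.5032 bits

H(P,Q) = −Σ p·log₂ q.
  −0.16·log₂(0.35) = 0.24233
  −0.12·log₂(0.01) = 0.79726
  −0.72·log₂(0.64) = 0.46358
H(P,Q) = 1.5032 bits.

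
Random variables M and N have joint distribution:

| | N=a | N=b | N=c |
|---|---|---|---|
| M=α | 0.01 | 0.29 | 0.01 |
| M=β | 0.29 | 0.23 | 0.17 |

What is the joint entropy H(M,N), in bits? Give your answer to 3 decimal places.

2.091 bits

H(M,N) = −Σ p(x,y)·log₂ p(x,y) over all 6 cells.
  cell (α,a): −0.01·log₂0.01 = 0.0664
  cell (α,b): −0.29·log₂0.29 = 0.5179
  cell (α,c): −0.01·log₂0.01 = 0.0664
  cell (β,a): −0.29·log₂0.29 = 0.5179
  cell (β,b): −0.23·log₂0.23 = 0.4877
  cell (β,c): −0.17·log₂0.17 = 0.4346
Sum = 2.091 bits.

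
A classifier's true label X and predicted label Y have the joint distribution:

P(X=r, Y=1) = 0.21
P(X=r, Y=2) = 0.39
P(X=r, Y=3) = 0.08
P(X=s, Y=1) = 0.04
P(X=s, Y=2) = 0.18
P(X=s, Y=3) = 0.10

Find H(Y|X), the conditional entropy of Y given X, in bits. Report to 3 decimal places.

Marginals: p(X) = (0.6800, 0.3200), p(Y) = (0.2500, 0.5700, 0.1800).
H(Y|X) = Σ p(X) · H(Y|X=·).
  X=r: p=0.6800, H(Y|X=r) = 1.3467
  X=s: p=0.3200, H(Y|X=s) = 1.3663
Weighted sum = 1.353 bits.

1.353 bits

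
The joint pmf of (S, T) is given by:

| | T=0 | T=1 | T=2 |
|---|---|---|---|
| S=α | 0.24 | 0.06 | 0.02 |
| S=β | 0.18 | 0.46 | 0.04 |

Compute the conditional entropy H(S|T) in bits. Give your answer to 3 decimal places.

0.737 bits

Chain rule: H(S|T) = H(S,T) − H(T).
Marginals: p(S) = (0.3200, 0.6800), p(T) = (0.4200, 0.5200, 0.0600).
H(S,T) = 1.9969 bits; H(T) = 1.2598 bits.
H(S|T) = 1.9969 − 1.2598 = 0.737 bits.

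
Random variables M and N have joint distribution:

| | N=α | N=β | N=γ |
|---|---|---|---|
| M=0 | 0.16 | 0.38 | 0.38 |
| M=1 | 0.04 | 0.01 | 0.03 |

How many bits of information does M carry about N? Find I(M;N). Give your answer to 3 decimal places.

0.036 bits

Marginals: p(M) = (0.9200, 0.0800), p(N) = (0.2000, 0.3900, 0.4100).
I(M;N) = H(M) + H(N) − H(M,N).
H(M) = 0.4022, H(N) = 1.5216, H(M,N) = 1.8879.
I(M;N) = 0.4022 + 1.5216 − 1.8879 = 0.036 bits.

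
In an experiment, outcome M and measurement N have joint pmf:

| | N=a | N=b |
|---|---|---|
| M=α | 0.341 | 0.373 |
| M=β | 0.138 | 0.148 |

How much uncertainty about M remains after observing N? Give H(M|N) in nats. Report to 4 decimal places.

Chain rule: H(M|N) = H(M,N) − H(N).
Marginals: p(M) = (0.7140, 0.2860), p(N) = (0.4790, 0.5210).
H(M,N) = 1.2908 nats; H(N) = 0.6923 nats.
H(M|N) = 1.2908 − 0.6923 = 0.5985 nats.

0.5985 nats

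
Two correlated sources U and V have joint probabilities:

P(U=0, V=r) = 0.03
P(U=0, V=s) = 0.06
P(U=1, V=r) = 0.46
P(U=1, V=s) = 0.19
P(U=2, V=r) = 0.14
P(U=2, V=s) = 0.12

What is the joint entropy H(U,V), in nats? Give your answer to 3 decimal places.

1.476 nats

H(U,V) = −Σ p(x,y)·ln p(x,y) over all 6 cells.
  cell (0,r): −0.03·ln0.03 = 0.1052
  cell (0,s): −0.06·ln0.06 = 0.1688
  cell (1,r): −0.46·ln0.46 = 0.3572
  cell (1,s): −0.19·ln0.19 = 0.3155
  cell (2,r): −0.14·ln0.14 = 0.2753
  cell (2,s): −0.12·ln0.12 = 0.2544
Sum = 1.476 nats.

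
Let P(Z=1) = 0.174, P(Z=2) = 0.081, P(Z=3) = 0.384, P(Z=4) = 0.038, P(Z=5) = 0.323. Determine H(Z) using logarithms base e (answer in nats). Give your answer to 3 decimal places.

H(Z) = −Σ p·ln p.
  −(0.174)·ln(0.174) = 0.3043
  −(0.081)·ln(0.081) = 0.2036
  −(0.384)·ln(0.384) = 0.3675
  −(0.038)·ln(0.038) = 0.1243
  −(0.323)·ln(0.323) = 0.3650
Sum: 0.3043 + 0.2036 + 0.3675 + 0.1243 + 0.3650 = 1.365 nats.

1.365 nats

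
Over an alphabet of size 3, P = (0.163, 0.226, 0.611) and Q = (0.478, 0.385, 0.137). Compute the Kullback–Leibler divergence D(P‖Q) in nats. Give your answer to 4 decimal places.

0.6178 nats

D(P‖Q) = Σ p·ln(p/q).
  0.163·ln(0.163/0.478) = -0.17537
  0.226·ln(0.226/0.385) = -0.12039
  0.611·ln(0.611/0.137) = 0.91352
D(P‖Q) = 0.6178 nats.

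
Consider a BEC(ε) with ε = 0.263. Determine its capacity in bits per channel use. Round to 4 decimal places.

Binary erasure channel: capacity C = 1 − ε.
C = 1 − 0.263 = 0.7370 bits per channel use.

0.7370 bits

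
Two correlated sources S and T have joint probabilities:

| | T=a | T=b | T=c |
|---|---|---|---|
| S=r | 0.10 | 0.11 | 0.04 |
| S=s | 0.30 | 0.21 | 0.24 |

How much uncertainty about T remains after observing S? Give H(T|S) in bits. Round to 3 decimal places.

Marginals: p(S) = (0.2500, 0.7500), p(T) = (0.4000, 0.3200, 0.2800).
H(T|S) = Σ p(S) · H(T|S=·).
  S=r: p=0.2500, H(T|S=r) = 1.4729
  S=s: p=0.7500, H(T|S=s) = 1.5690
Weighted sum = 1.545 bits.

1.545 bits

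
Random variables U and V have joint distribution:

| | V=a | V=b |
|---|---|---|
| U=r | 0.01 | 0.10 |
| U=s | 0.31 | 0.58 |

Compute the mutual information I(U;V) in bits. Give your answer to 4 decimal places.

0.0261 bits

Marginals: p(U) = (0.1100, 0.8900), p(V) = (0.3200, 0.6800).
I(U;V) = Σ p(x,y)·log₂[p(x,y)/(p(x)p(y))].
  (r,a): 0.01·log₂(0.2841) = -0.01816
  (r,b): 0.10·log₂(1.3369) = 0.04189
  (s,a): 0.31·log₂(1.0885) = 0.03792
  (s,b): 0.58·log₂(0.9584) = -0.03559
Sum = 0.0261 bits.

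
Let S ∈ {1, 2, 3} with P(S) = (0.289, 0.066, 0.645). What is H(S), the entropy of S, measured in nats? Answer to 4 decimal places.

H(S) = −Σ p·ln p.
  −(0.289)·ln(0.289) = 0.35874
  −(0.066)·ln(0.066) = 0.17939
  −(0.645)·ln(0.645) = 0.28284
Sum: 0.35874 + 0.17939 + 0.28284 = 0.8210 nats.

0.8210 nats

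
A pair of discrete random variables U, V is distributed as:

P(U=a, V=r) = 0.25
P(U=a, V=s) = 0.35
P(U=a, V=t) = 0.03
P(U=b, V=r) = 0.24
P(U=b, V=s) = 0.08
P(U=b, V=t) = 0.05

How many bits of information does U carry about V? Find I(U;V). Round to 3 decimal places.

0.086 bits

Marginals: p(U) = (0.6300, 0.3700), p(V) = (0.4900, 0.4300, 0.0800).
I(U;V) = H(U) + H(V) − H(U,V).
H(U) = 0.9507, H(V) = 1.3194, H(U,V) = 2.1836.
I(U;V) = 0.9507 + 1.3194 − 2.1836 = 0.086 bits.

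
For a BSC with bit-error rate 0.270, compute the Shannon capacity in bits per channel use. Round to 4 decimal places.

0.1585 bits

Binary symmetric channel: C = 1 − h₂(ε) where h₂ is the binary entropy function.
h₂(0.270) = −0.270·log₂0.270 − 0.730·log₂0.730 = 0.8415.
C = 1 − 0.8415 = 0.1585 bits per channel use.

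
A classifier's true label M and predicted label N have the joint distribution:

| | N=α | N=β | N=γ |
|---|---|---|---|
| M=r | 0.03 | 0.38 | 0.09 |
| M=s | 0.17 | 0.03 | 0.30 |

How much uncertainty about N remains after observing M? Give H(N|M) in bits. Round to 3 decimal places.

Chain rule: H(N|M) = H(M,N) − H(M).
Marginals: p(M) = (0.5000, 0.5000), p(N) = (0.2000, 0.4100, 0.3900).
H(M,N) = 2.1023 bits; H(M) = 1.0000 bits.
H(N|M) = 2.1023 − 1.0000 = 1.102 bits.

1.102 bits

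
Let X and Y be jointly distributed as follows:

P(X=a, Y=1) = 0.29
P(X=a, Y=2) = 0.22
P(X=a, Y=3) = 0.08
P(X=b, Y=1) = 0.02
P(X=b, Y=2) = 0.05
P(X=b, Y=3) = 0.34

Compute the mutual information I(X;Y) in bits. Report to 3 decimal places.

Marginals: p(X) = (0.5900, 0.4100), p(Y) = (0.3100, 0.2700, 0.4200).
I(X;Y) = H(X) + H(Y) − H(X,Y).
H(X) = 0.9765, H(Y) = 1.5595, H(X,Y) = 2.1481.
I(X;Y) = 0.9765 + 1.5595 − 2.1481 = 0.388 bits.

0.388 bits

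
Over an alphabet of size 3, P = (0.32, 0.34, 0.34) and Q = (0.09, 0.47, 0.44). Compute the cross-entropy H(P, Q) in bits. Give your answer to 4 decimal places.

1.8847 bits

H(P,Q) = −Σ p·log₂ q.
  −0.32·log₂(0.09) = 1.11166
  −0.34·log₂(0.47) = 0.37035
  −0.34·log₂(0.44) = 0.40270
H(P,Q) = 1.8847 bits.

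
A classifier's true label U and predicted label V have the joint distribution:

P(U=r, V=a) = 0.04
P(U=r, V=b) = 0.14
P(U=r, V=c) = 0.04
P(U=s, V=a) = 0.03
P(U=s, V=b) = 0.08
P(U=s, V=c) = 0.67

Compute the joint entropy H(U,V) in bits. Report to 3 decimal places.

1.599 bits

H(U,V) = −Σ p(x,y)·log₂ p(x,y) over all 6 cells.
  cell (r,a): −0.04·log₂0.04 = 0.1858
  cell (r,b): −0.14·log₂0.14 = 0.3971
  cell (r,c): −0.04·log₂0.04 = 0.1858
  cell (s,a): −0.03·log₂0.03 = 0.1518
  cell (s,b): −0.08·log₂0.08 = 0.2915
  cell (s,c): −0.67·log₂0.67 = 0.3871
Sum = 1.599 bits.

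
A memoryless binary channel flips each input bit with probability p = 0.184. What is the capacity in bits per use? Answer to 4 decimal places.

0.3113 bits

Binary symmetric channel: C = 1 − h₂(ε) where h₂ is the binary entropy function.
h₂(0.184) = −0.184·log₂0.184 − 0.816·log₂0.816 = 0.6887.
C = 1 − 0.6887 = 0.3113 bits per channel use.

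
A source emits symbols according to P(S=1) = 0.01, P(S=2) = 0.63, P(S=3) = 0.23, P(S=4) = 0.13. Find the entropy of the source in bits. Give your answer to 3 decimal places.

1.357 bits

H(S) = −Σ p·log₂ p.
  −(0.01)·log₂(0.01) = 0.0664
  −(0.63)·log₂(0.63) = 0.4199
  −(0.23)·log₂(0.23) = 0.4877
  −(0.13)·log₂(0.13) = 0.3826
Sum: 0.0664 + 0.4199 + 0.4877 + 0.3826 = 1.357 bits.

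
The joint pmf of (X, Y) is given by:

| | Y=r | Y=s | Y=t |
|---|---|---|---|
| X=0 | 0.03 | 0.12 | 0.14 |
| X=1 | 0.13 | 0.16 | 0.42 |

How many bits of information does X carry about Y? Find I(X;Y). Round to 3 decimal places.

Marginals: p(X) = (0.2900, 0.7100), p(Y) = (0.1600, 0.2800, 0.5600).
I(X;Y) = H(X) + H(Y) − H(X,Y).
H(X) = 0.8687, H(Y) = 1.4057, H(X,Y) = 2.2473.
I(X;Y) = 0.8687 + 1.4057 − 2.2473 = 0.027 bits.

0.027 bits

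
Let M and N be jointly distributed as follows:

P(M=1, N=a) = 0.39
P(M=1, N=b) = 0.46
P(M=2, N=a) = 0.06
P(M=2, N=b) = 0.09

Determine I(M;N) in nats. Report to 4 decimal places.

0.0009 nats

Marginals: p(M) = (0.8500, 0.1500), p(N) = (0.4500, 0.5500).
I(M;N) = Σ p(x,y)·ln[p(x,y)/(p(x)p(y))].
  (1,a): 0.39·ln(1.0196) = 0.00757
  (1,b): 0.46·ln(0.9840) = -0.00744
  (2,a): 0.06·ln(0.8889) = -0.00707
  (2,b): 0.09·ln(1.0909) = 0.00783
Sum = 0.0009 nats.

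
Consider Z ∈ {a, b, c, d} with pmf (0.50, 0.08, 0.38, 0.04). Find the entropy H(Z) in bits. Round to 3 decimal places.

1.508 bits

H(Z) = −Σ p·log₂ p.
  −(0.50)·log₂(0.50) = 0.5000
  −(0.08)·log₂(0.08) = 0.2915
  −(0.38)·log₂(0.38) = 0.5305
  −(0.04)·log₂(0.04) = 0.1858
Sum: 0.5000 + 0.2915 + 0.5305 + 0.1858 = 1.508 bits.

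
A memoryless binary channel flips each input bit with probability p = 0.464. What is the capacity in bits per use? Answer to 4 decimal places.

Binary symmetric channel: C = 1 − h₂(ε) where h₂ is the binary entropy function.
h₂(0.464) = −0.464·log₂0.464 − 0.536·log₂0.536 = 0.9963.
C = 1 − 0.9963 = 0.0037 bits per channel use.

0.0037 bits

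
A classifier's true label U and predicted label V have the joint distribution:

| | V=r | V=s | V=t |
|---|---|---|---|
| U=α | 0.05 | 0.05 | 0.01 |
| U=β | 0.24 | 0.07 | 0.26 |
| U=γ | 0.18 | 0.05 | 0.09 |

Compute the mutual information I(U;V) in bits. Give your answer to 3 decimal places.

Marginals: p(U) = (0.1100, 0.5700, 0.3200), p(V) = (0.4700, 0.1700, 0.3600).
I(U;V) = H(U) + H(V) − H(U,V).
H(U) = 1.3386, H(V) = 1.4772, H(U,V) = 2.7407.
I(U;V) = 1.3386 + 1.4772 − 2.7407 = 0.075 bits.

0.075 bits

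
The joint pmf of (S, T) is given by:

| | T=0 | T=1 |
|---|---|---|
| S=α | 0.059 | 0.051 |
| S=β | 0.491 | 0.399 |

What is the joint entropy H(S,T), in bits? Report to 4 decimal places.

H(S,T) = −Σ p(x,y)·log₂ p(x,y) over all 4 cells.
  cell (α,0): −0.059·log₂0.059 = 0.24091
  cell (α,1): −0.051·log₂0.051 = 0.21896
  cell (β,0): −0.491·log₂0.491 = 0.50387
  cell (β,1): −0.399·log₂0.399 = 0.52889
Sum = 1.4926 bits.

1.4926 bits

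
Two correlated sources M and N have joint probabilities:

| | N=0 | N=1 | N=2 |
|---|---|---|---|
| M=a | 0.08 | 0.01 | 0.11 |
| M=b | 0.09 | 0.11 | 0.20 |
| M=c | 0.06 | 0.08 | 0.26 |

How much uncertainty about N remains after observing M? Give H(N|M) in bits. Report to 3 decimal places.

1.354 bits

Marginals: p(M) = (0.2000, 0.4000, 0.4000), p(N) = (0.2300, 0.2000, 0.5700).
H(N|M) = Σ p(M) · H(N|M=·).
  M=a: p=0.2000, H(N|M=a) = 1.2192
  M=b: p=0.4000, H(N|M=b) = 1.4964
  M=c: p=0.4000, H(N|M=c) = 1.2789
Weighted sum = 1.354 bits.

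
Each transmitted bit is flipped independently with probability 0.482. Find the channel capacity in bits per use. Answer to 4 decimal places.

0.0009 bits

Binary symmetric channel: C = 1 − h₂(ε) where h₂ is the binary entropy function.
h₂(0.482) = −0.482·log₂0.482 − 0.518·log₂0.518 = 0.9991.
C = 1 − 0.9991 = 0.0009 bits per channel use.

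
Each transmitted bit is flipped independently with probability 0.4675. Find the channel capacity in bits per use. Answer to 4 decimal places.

0.0030 bits

Binary symmetric channel: C = 1 − h₂(ε) where h₂ is the binary entropy function.
h₂(0.4675) = −0.4675·log₂0.4675 − 0.5325·log₂0.5325 = 0.9970.
C = 1 − 0.9970 = 0.0030 bits per channel use.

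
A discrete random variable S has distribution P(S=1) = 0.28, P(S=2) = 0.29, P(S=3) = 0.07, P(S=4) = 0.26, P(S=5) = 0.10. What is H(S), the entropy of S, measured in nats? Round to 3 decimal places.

H(S) = −Σ p·ln p.
  −(0.28)·ln(0.28) = 0.3564
  −(0.29)·ln(0.29) = 0.3590
  −(0.07)·ln(0.07) = 0.1861
  −(0.26)·ln(0.26) = 0.3502
  −(0.10)·ln(0.10) = 0.2303
Sum: 0.3564 + 0.3590 + 0.1861 + 0.3502 + 0.2303 = 1.482 nats.

1.482 nats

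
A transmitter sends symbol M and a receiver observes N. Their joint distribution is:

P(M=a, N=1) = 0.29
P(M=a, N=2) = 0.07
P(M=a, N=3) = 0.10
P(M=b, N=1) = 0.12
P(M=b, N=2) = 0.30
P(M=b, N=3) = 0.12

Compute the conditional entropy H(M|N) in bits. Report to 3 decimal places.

Chain rule: H(M|N) = H(M,N) − H(N).
Marginals: p(M) = (0.4600, 0.5400), p(N) = (0.4100, 0.3700, 0.2200).
H(M,N) = 2.3739 bits; H(N) = 1.5387 bits.
H(M|N) = 2.3739 − 1.5387 = 0.835 bits.

0.835 bits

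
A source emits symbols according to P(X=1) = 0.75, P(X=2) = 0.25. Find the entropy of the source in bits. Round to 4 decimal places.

H(X) = −Σ p·log₂ p.
  −(0.75)·log₂(0.75) = 0.31128
  −(0.25)·log₂(0.25) = 0.50000
Sum: 0.31128 + 0.50000 = 0.8113 bits.

0.8113 bits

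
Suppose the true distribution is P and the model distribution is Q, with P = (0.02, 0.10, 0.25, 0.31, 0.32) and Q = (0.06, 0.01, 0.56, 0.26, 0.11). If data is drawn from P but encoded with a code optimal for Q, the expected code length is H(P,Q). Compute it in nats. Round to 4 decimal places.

H(P,Q) = −Σ p·ln q.
  −0.02·ln(0.06) = 0.05627
  −0.10·ln(0.01) = 0.46052
  −0.25·ln(0.56) = 0.14495
  −0.31·ln(0.26) = 0.41759
  −0.32·ln(0.11) = 0.70633
H(P,Q) = 1.7857 nats.

1.7857 nats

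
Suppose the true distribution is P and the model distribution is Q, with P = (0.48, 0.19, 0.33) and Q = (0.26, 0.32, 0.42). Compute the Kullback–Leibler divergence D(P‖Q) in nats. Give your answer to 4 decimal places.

0.1157 nats

D(P‖Q) = Σ p·ln(p/q).
  0.48·ln(0.48/0.26) = 0.29429
  0.19·ln(0.19/0.32) = -0.09905
  0.33·ln(0.33/0.42) = -0.07958
D(P‖Q) = 0.1157 nats.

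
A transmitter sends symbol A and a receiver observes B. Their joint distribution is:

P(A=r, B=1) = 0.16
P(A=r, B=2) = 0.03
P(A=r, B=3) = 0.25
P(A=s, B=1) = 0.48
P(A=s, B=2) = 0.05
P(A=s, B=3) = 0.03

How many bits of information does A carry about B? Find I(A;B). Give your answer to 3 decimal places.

Marginals: p(A) = (0.4400, 0.5600), p(B) = (0.6400, 0.0800, 0.2800).
I(A;B) = H(A) + H(B) − H(A,B).
H(A) = 0.9896, H(B) = 1.2178, H(A,B) = 1.9509.
I(A;B) = 0.9896 + 1.2178 − 1.9509 = 0.256 bits.

0.256 bits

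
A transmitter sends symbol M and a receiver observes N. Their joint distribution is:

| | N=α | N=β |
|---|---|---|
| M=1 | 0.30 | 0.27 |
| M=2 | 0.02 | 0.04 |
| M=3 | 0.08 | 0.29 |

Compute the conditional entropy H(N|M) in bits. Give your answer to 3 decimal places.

Chain rule: H(N|M) = H(M,N) − H(M).
Marginals: p(M) = (0.5700, 0.0600, 0.3700), p(N) = (0.4000, 0.6000).
H(M,N) = 2.1392 bits; H(M) = 1.2365 bits.
H(N|M) = 2.1392 − 1.2365 = 0.903 bits.

0.903 bits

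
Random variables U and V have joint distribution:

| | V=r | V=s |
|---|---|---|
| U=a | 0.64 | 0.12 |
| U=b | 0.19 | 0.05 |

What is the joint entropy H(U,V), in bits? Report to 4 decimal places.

1.4505 bits

H(U,V) = −Σ p(x,y)·log₂ p(x,y) over all 4 cells.
  cell (a,r): −0.64·log₂0.64 = 0.41207
  cell (a,s): −0.12·log₂0.12 = 0.36707
  cell (b,r): −0.19·log₂0.19 = 0.45523
  cell (b,s): −0.05·log₂0.05 = 0.21610
Sum = 1.4505 bits.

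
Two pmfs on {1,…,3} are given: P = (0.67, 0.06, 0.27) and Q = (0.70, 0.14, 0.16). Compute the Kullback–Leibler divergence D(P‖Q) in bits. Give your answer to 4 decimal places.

0.0881 bits

D(P‖Q) = Σ p·log₂(p/q).
  0.67·log₂(0.67/0.70) = -0.04234
  0.06·log₂(0.06/0.14) = -0.07334
  0.27·log₂(0.27/0.16) = 0.20382
D(P‖Q) = 0.0881 bits.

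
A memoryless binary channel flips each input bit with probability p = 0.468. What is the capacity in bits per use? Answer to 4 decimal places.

Binary symmetric channel: C = 1 − h₂(ε) where h₂ is the binary entropy function.
h₂(0.468) = −0.468·log₂0.468 − 0.532·log₂0.532 = 0.9970.
C = 1 − 0.9970 = 0.0030 bits per channel use.

0.0030 bits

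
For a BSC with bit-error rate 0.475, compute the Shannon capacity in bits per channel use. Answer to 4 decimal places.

Binary symmetric channel: C = 1 − h₂(ε) where h₂ is the binary entropy function.
h₂(0.475) = −0.475·log₂0.475 − 0.525·log₂0.525 = 0.9982.
C = 1 − 0.9982 = 0.0018 bits per channel use.

0.0018 bits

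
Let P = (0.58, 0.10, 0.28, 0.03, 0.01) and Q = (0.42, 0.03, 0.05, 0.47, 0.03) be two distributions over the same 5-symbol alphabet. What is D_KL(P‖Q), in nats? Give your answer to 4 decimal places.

0.6964 nats

D(P‖Q) = Σ p·ln(p/q).
  0.58·ln(0.58/0.42) = 0.18721
  0.10·ln(0.10/0.03) = 0.12040
  0.28·ln(0.28/0.05) = 0.48237
  0.03·ln(0.03/0.47) = -0.08255
  0.01·ln(0.01/0.03) = -0.01099
D(P‖Q) = 0.6964 nats.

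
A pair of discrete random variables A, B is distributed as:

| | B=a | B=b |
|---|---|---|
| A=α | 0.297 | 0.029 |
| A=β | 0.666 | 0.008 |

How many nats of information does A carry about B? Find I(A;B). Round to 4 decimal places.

Marginals: p(A) = (0.3260, 0.6740), p(B) = (0.9630, 0.0370).
I(A;B) = Σ p(x,y)·ln[p(x,y)/(p(x)p(y))].
  (α,a): 0.297·ln(0.9460) = -0.01647
  (α,b): 0.029·ln(2.4042) = 0.02544
  (β,a): 0.666·ln(1.0261) = 0.01716
  (β,b): 0.008·ln(0.3208) = -0.00910
Sum = 0.0170 nats.

0.0170 nats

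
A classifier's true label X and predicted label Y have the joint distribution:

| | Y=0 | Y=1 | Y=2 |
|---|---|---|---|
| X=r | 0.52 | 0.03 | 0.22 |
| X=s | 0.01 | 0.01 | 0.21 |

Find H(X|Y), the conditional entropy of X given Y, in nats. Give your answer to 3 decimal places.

Chain rule: H(X|Y) = H(X,Y) − H(Y).
Marginals: p(X) = (0.7700, 0.2300), p(Y) = (0.5300, 0.0400, 0.4300).
H(X,Y) = 1.1982 nats; H(Y) = 0.8281 nats.
H(X|Y) = 1.1982 − 0.8281 = 0.370 nats.

0.370 nats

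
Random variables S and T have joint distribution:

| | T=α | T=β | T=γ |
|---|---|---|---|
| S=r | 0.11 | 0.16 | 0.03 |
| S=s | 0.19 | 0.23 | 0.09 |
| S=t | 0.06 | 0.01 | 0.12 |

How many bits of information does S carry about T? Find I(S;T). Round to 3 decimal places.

0.168 bits

Marginals: p(S) = (0.3000, 0.5100, 0.1900), p(T) = (0.3600, 0.4000, 0.2400).
I(S;T) = H(S) + H(T) − H(S,T).
H(S) = 1.4717, H(T) = 1.5535, H(S,T) = 2.8577.
I(S;T) = 1.4717 + 1.5535 − 2.8577 = 0.168 bits.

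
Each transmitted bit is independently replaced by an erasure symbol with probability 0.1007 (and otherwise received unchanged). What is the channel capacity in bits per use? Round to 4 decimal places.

Binary erasure channel: capacity C = 1 − ε.
C = 1 − 0.1007 = 0.8993 bits per channel use.

0.8993 bits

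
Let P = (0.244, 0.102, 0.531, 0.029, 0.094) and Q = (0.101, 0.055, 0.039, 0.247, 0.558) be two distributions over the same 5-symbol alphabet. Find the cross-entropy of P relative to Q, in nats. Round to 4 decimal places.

2.6733 nats

H(P,Q) = −Σ p·ln q.
  −0.244·ln(0.101) = 0.55940
  −0.102·ln(0.055) = 0.29584
  −0.531·ln(0.039) = 1.72267
  −0.029·ln(0.247) = 0.04055
  −0.094·ln(0.558) = 0.05484
H(P,Q) = 2.6733 nats.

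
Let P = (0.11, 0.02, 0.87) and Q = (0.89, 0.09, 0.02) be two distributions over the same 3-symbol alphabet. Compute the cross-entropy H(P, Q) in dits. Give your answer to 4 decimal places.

1.5046 dits

H(P,Q) = −Σ p·log₁₀ q.
  −0.11·log₁₀(0.89) = 0.00557
  −0.02·log₁₀(0.09) = 0.02092
  −0.87·log₁₀(0.02) = 1.47810
H(P,Q) = 1.5046 dits.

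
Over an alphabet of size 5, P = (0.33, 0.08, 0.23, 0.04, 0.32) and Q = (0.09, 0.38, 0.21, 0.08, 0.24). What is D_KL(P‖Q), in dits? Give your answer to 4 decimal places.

D(P‖Q) = Σ p·log₁₀(p/q).
  0.33·log₁₀(0.33/0.09) = 0.18621
  0.08·log₁₀(0.08/0.38) = -0.05414
  0.23·log₁₀(0.23/0.21) = 0.00909
  0.04·log₁₀(0.04/0.08) = -0.01204
  0.32·log₁₀(0.32/0.24) = 0.03998
D(P‖Q) = 0.1691 dits.

0.1691 dits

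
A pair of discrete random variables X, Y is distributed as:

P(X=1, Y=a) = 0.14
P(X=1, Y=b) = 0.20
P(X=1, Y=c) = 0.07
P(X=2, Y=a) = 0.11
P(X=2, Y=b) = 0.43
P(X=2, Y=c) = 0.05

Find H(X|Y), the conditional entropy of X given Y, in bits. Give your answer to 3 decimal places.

0.933 bits

Marginals: p(X) = (0.4100, 0.5900), p(Y) = (0.2500, 0.6300, 0.1200).
H(X|Y) = Σ p(Y) · H(X|Y=·).
  Y=a: p=0.2500, H(X|Y=a) = 0.9896
  Y=b: p=0.6300, H(X|Y=b) = 0.9016
  Y=c: p=0.1200, H(X|Y=c) = 0.9799
Weighted sum = 0.933 bits.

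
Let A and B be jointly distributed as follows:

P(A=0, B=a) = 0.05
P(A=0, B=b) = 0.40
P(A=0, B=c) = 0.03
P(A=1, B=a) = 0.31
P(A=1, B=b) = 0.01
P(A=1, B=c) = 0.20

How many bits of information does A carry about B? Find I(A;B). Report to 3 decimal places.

0.593 bits

Marginals: p(A) = (0.4800, 0.5200), p(B) = (0.3600, 0.4100, 0.2300).
I(A;B) = Σ p(x,y)·log₂[p(x,y)/(p(x)p(y))].
  (0,a): 0.05·log₂(0.2894) = -0.0895
  (0,b): 0.40·log₂(2.0325) = 0.4093
  (0,c): 0.03·log₂(0.2717) = -0.0564
  (1,a): 0.31·log₂(1.6560) = 0.2256
  (1,b): 0.01·log₂(0.0469) = -0.0441
  (1,c): 0.20·log₂(1.6722) = 0.1484
Sum = 0.593 bits.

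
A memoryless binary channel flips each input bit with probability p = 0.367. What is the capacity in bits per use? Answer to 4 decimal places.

0.0517 bits

Binary symmetric channel: C = 1 − h₂(ε) where h₂ is the binary entropy function.
h₂(0.367) = −0.367·log₂0.367 − 0.633·log₂0.633 = 0.9483.
C = 1 − 0.9483 = 0.0517 bits per channel use.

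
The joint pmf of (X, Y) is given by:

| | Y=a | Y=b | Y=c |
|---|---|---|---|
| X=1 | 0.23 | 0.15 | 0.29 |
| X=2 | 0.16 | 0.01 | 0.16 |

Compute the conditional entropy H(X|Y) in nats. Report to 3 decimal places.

0.594 nats

Chain rule: H(X|Y) = H(X,Y) − H(Y).
Marginals: p(X) = (0.6700, 0.3300), p(Y) = (0.3900, 0.1600, 0.4500).
H(X,Y) = 1.6141 nats; H(Y) = 1.0198 nats.
H(X|Y) = 1.6141 − 1.0198 = 0.594 nats.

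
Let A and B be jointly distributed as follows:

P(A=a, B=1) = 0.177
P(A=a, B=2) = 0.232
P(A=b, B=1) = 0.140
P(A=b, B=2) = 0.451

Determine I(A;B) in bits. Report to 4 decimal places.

Marginals: p(A) = (0.4090, 0.5910), p(B) = (0.3170, 0.6830).
I(A;B) = Σ p(x,y)·log₂[p(x,y)/(p(x)p(y))].
  (a,1): 0.177·log₂(1.3652) = 0.07949
  (a,2): 0.232·log₂(0.8305) = -0.06216
  (b,1): 0.140·log₂(0.7473) = -0.05884
  (b,2): 0.451·log₂(1.1173) = 0.07217
Sum = 0.0307 bits.

0.0307 bits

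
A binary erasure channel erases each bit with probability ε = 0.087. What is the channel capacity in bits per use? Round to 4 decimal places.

0.9130 bits

Binary erasure channel: capacity C = 1 − ε.
C = 1 − 0.087 = 0.9130 bits per channel use.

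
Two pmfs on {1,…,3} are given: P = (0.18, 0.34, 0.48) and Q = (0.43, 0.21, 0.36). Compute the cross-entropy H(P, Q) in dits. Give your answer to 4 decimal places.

H(P,Q) = −Σ p·log₁₀ q.
  −0.18·log₁₀(0.43) = 0.06598
  −0.34·log₁₀(0.21) = 0.23045
  −0.48·log₁₀(0.36) = 0.21297
H(P,Q) = 0.5094 dits.

0.5094 dits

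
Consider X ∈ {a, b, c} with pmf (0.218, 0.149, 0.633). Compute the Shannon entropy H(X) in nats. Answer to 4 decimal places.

0.9052 nats

H(X) = −Σ p·ln p.
  −(0.218)·ln(0.218) = 0.33207
  −(0.149)·ln(0.149) = 0.28367
  −(0.633)·ln(0.633) = 0.28946
Sum: 0.33207 + 0.28367 + 0.28946 = 0.9052 nats.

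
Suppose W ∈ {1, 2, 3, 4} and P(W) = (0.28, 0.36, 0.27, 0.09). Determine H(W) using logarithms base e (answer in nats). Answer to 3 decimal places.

H(W) = −Σ p·ln p.
  −(0.28)·ln(0.28) = 0.3564
  −(0.36)·ln(0.36) = 0.3678
  −(0.27)·ln(0.27) = 0.3535
  −(0.09)·ln(0.09) = 0.2167
Sum: 0.3564 + 0.3678 + 0.3535 + 0.2167 = 1.294 nats.

1.294 nats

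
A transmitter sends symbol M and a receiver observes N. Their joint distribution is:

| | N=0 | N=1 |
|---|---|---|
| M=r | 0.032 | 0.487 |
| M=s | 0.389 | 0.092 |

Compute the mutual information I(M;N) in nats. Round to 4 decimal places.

Marginals: p(M) = (0.5190, 0.4810), p(N) = (0.4210, 0.5790).
I(M;N) = H(M) + H(N) − H(M,N).
H(M) = 0.6924, H(N) = 0.6806, H(M,N) = 1.0473.
I(M;N) = 0.6924 + 0.6806 − 1.0473 = 0.3257 nats.

0.3257 nats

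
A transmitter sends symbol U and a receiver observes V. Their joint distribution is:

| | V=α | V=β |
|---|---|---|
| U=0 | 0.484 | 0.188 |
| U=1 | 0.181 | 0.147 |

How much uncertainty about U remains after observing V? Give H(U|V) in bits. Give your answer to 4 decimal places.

Marginals: p(U) = (0.6720, 0.3280), p(V) = (0.6650, 0.3350).
H(U|V) = Σ p(V) · H(U|V=·).
  V=α: p=0.6650, H(U|V=α) = 0.8446
  V=β: p=0.3350, H(U|V=β) = 0.9892
Weighted sum = 0.8930 bits.

0.8930 bits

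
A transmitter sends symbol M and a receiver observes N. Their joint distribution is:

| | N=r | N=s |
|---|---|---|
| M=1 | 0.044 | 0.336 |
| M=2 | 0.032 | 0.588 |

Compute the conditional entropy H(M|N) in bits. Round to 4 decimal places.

Chain rule: H(M|N) = H(M,N) − H(N).
Marginals: p(M) = (0.3800, 0.6200), p(N) = (0.0760, 0.9240).
H(M,N) = 1.3363 bits; H(N) = 0.3879 bits.
H(M|N) = 1.3363 − 0.3879 = 0.9484 bits.

0.9484 bits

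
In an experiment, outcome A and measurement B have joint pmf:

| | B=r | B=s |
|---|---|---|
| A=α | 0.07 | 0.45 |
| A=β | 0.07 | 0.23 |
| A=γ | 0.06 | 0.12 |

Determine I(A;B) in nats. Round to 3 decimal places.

0.017 nats

Marginals: p(A) = (0.5200, 0.3000, 0.1800), p(B) = (0.2000, 0.8000).
I(A;B) = H(A) + H(B) − H(A,B).
H(A) = 1.0099, H(B) = 0.5004, H(A,B) = 1.4929.
I(A;B) = 1.0099 + 0.5004 − 1.4929 = 0.017 nats.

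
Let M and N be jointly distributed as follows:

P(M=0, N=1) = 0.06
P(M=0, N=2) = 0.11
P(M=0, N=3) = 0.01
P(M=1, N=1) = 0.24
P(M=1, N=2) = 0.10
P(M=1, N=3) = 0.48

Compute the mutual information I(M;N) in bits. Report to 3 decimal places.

Marginals: p(M) = (0.1800, 0.8200), p(N) = (0.3000, 0.2100, 0.4900).
I(M;N) = H(M) + H(N) − H(M,N).
H(M) = 0.6801, H(N) = 1.4982, H(M,N) = 1.9949.
I(M;N) = 0.6801 + 1.4982 − 1.9949 = 0.183 bits.

0.183 bits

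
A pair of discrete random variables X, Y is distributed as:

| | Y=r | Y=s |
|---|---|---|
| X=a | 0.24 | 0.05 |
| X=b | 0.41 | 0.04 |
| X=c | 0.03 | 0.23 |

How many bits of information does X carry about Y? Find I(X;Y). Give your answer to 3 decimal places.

0.383 bits

Marginals: p(X) = (0.2900, 0.4500, 0.2600), p(Y) = (0.6800, 0.3200).
I(X;Y) = H(X) + H(Y) − H(X,Y).
H(X) = 1.5416, H(Y) = 0.9044, H(X,Y) = 2.0628.
I(X;Y) = 1.5416 + 0.9044 − 2.0628 = 0.383 bits.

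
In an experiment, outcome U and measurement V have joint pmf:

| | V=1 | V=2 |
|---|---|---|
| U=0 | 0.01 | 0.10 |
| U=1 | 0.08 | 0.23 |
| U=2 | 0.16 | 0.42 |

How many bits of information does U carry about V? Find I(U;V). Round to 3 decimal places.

0.015 bits

Marginals: p(U) = (0.1100, 0.3100, 0.5800), p(V) = (0.2500, 0.7500).
I(U;V) = H(U) + H(V) − H(U,V).
H(U) = 1.3299, H(V) = 0.8113, H(U,V) = 2.1265.
I(U;V) = 1.3299 + 0.8113 − 2.1265 = 0.015 bits.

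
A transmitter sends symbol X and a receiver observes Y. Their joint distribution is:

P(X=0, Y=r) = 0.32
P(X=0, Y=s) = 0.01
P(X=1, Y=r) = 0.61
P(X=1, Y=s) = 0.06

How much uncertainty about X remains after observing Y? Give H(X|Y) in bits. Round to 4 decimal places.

Marginals: p(X) = (0.3300, 0.6700), p(Y) = (0.9300, 0.0700).
H(X|Y) = Σ p(Y) · H(X|Y=·).
  Y=r: p=0.9300, H(X|Y=r) = 0.9287
  Y=s: p=0.0700, H(X|Y=s) = 0.5917
Weighted sum = 0.9051 bits.

0.9051 bits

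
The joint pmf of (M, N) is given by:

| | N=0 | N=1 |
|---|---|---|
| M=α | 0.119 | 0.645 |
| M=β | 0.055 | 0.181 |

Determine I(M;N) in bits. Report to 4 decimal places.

Marginals: p(M) = (0.7640, 0.2360), p(N) = (0.1740, 0.8260).
I(M;N) = H(M) + H(N) − H(M,N).
H(M) = 0.7883, H(N) = 0.6668, H(M,N) = 1.4500.
I(M;N) = 0.7883 + 0.6668 − 1.4500 = 0.0051 bits.

0.0051 bits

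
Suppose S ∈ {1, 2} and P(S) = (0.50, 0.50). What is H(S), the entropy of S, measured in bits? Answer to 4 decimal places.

H(S) = −Σ p·log₂ p.
  −(0.50)·log₂(0.50) = 0.50000
  −(0.50)·log₂(0.50) = 0.50000
Sum: 0.50000 + 0.50000 = 1.0000 bits.

1.0000 bits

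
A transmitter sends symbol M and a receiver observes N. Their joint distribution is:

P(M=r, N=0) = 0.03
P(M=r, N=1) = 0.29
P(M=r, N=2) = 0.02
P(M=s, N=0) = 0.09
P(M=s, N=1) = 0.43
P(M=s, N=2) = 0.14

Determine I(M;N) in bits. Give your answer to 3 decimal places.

0.040 bits

Marginals: p(M) = (0.3400, 0.6600), p(N) = (0.1200, 0.7200, 0.1600).
I(M;N) = Σ p(x,y)·log₂[p(x,y)/(p(x)p(y))].
  (r,0): 0.03·log₂(0.7353) = -0.0133
  (r,1): 0.29·log₂(1.1846) = 0.0709
  (r,2): 0.02·log₂(0.3676) = -0.0289
  (s,0): 0.09·log₂(1.1364) = 0.0166
  (s,1): 0.43·log₂(0.9049) = -0.0620
  (s,2): 0.14·log₂(1.3258) = 0.0570
Sum = 0.040 bits.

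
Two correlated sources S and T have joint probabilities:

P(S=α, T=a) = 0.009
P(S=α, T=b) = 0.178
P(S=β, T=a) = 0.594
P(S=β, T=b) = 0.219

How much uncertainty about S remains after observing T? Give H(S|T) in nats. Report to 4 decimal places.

0.3198 nats

Chain rule: H(S|T) = H(S,T) − H(T).
Marginals: p(S) = (0.1870, 0.8130), p(T) = (0.6030, 0.3970).
H(S,T) = 0.9916 nats; H(T) = 0.6718 nats.
H(S|T) = 0.9916 − 0.6718 = 0.3198 nats.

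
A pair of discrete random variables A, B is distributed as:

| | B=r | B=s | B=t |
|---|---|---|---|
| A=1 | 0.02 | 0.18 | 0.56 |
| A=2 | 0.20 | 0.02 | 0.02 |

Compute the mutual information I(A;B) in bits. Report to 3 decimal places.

Marginals: p(A) = (0.7600, 0.2400), p(B) = (0.2200, 0.2000, 0.5800).
I(A;B) = Σ p(x,y)·log₂[p(x,y)/(p(x)p(y))].
  (1,r): 0.02·log₂(0.1196) = -0.0613
  (1,s): 0.18·log₂(1.1842) = 0.0439
  (1,t): 0.56·log₂(1.2704) = 0.1934
  (2,r): 0.20·log₂(3.7879) = 0.3843
  (2,s): 0.02·log₂(0.4167) = -0.0253
  (2,t): 0.02·log₂(0.1437) = -0.0560
Sum = 0.479 bits.

0.479 bits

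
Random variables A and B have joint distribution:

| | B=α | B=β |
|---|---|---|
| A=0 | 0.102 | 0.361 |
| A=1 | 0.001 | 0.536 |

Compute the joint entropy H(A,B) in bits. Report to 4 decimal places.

H(A,B) = −Σ p(x,y)·log₂ p(x,y) over all 4 cells.
  cell (0,α): −0.102·log₂0.102 = 0.33592
  cell (0,β): −0.361·log₂0.361 = 0.53064
  cell (1,α): −0.001·log₂0.001 = 0.00997
  cell (1,β): −0.536·log₂0.536 = 0.48224
Sum = 1.3588 bits.

1.3588 bits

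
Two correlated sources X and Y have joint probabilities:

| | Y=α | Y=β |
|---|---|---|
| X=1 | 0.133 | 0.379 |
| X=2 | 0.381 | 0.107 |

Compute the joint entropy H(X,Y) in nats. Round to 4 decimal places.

H(X,Y) = −Σ p(x,y)·ln p(x,y) over all 4 cells.
  cell (1,α): −0.133·ln0.133 = 0.26832
  cell (1,β): −0.379·ln0.379 = 0.36771
  cell (2,α): −0.381·ln0.381 = 0.36765
  cell (2,β): −0.107·ln0.107 = 0.23914
Sum = 1.2428 nats.

1.2428 nats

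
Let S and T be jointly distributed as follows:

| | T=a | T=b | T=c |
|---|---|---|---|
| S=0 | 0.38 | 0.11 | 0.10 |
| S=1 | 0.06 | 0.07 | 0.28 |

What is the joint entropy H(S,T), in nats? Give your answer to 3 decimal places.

1.552 nats

H(S,T) = −Σ p(x,y)·ln p(x,y) over all 6 cells.
  cell (0,a): −0.38·ln0.38 = 0.3677
  cell (0,b): −0.11·ln0.11 = 0.2428
  cell (0,c): −0.10·ln0.10 = 0.2303
  cell (1,a): −0.06·ln0.06 = 0.1688
  cell (1,b): −0.07·ln0.07 = 0.1861
  cell (1,c): −0.28·ln0.28 = 0.3564
Sum = 1.552 nats.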